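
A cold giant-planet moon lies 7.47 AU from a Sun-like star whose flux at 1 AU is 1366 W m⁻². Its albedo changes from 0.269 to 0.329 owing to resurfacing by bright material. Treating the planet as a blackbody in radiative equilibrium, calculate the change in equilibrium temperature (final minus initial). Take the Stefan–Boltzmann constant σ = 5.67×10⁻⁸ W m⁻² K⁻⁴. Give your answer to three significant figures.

Flux at the orbit: S = 1366/(7.47)² = 24.48 W m⁻².
With α = 0.269, T₁ = 94.25 K.
With α = 0.329, T₂ = 92.25 K.
Change: 92.25 − 94.25 = -1.996 K.

-2.00 kelvin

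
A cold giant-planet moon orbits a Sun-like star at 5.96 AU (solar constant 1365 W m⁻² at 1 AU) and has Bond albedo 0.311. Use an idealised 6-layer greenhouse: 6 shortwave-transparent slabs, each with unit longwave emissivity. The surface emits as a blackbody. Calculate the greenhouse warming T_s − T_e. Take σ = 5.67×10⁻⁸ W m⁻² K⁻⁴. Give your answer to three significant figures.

Irradiance scales as 1/d², so S = 1365 W m⁻² × (1/5.96)² = 38.43 W m⁻².
The effective emission temperature is T_e = [S(1−α)/(4σ)]^¼ = 103.9 K.
Surface: T_s = (7)^¼·T_e = 169.1 K.
Warming: T_s − T_e = 65.13 K.

65.1 K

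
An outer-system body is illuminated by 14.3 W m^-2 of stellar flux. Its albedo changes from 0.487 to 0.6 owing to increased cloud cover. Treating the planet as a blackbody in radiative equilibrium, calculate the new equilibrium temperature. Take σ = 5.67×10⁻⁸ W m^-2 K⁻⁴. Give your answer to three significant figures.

New equilibrium: T₂ = [(1−0.6)·14.30/(4σ)]^(1/4) = 70.87 K.

70.9 K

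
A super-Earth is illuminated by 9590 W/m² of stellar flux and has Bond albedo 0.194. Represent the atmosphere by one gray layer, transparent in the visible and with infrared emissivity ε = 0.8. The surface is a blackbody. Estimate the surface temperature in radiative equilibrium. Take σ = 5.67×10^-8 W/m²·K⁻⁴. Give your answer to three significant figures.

Effective emission temperature (TOA balance): σT_e⁴ = S(1−α)/4 = 1932 W/m² → T_e = 429.7 K.
For a single slab of emissivity ε, T_s⁴ = 2T_e⁴/(2−ε); thus T_s = 429.7·(1.667)^(1/4) = 488.2 K.

488 kelvin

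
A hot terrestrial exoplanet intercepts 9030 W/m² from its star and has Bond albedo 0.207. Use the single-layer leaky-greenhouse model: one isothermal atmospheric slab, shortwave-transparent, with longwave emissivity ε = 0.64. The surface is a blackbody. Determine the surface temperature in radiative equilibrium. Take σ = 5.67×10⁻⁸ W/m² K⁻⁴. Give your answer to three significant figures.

At the top of the atmosphere, σT_e⁴ = S(1−α)/4 = 1790 W/m², giving T_e = 421.5 K.
The surface balance (absorbed SW + ε·downward IR = σT_s⁴) with T_a⁴ = T_s⁴/2 reduces to T_s = T_e·[2/(2−ε)]^¼ = 464.2 K.

464 kelvin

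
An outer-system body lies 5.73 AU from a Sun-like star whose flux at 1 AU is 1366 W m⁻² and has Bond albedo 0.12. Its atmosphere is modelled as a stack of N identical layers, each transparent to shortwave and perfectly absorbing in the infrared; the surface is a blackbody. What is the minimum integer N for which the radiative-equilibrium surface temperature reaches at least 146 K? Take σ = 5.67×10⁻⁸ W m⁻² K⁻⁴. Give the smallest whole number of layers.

Flux at the orbit: S = 1366/(5.73)² = 41.60 W m⁻².
The effective emission temperature is T_e = [S(1−α)/(4σ)]^¼ = 112.7 K.
Need (N+1)T_e⁴ ≥ T_s⁴, i.e. N+1 ≥ (146/112.7)⁴ = 2.815.
Rounding up, N = 2.

2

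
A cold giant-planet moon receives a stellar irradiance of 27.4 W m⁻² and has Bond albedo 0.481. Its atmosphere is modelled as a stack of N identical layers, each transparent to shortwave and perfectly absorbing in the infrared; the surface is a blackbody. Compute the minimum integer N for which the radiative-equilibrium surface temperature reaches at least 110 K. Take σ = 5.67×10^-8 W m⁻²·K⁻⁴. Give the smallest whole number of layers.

2

OLR = S(1−α)/4 = 3.555 W m⁻²; the top layer radiates at T_e = 88.99 K.
Since T_s⁴ = (N+1)T_e⁴, we need N ≥ (T_s/T_e)⁴ − 1 = 1.335.
So N ≥ 1.335; the smallest integer is N = 2.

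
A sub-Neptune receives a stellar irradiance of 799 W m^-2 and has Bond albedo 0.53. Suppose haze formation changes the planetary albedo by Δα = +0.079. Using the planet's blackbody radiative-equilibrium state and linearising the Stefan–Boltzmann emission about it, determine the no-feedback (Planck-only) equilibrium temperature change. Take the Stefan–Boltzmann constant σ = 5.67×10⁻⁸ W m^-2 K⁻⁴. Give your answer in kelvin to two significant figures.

Unperturbed T_e = [799.0·(1−0.53)/(4σ)]^¼ = 201.7 K.
The change in absorbed flux is Δ[S(1−α)/4] = −SΔα/4 = -15.78 W m^-2.
Planck response: λ_P = 4σT_e³ = 4·5.67×10⁻⁸·(201.7)³ = 1.862 W m^-2/K.
So ΔT₀ = -15.78/1.862 = -8.48 K.

-8.5 kelvin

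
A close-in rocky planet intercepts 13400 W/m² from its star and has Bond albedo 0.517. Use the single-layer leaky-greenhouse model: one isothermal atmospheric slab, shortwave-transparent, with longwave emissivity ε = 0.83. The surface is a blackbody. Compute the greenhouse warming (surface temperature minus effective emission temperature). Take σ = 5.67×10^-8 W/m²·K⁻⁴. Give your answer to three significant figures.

59.0 kelvin

At the top of the atmosphere, σT_e⁴ = S(1−α)/4 = 1618 W/m², giving T_e = 411.0 K.
The surface balance (absorbed SW + ε·downward IR = σT_s⁴) with T_a⁴ = T_s⁴/2 reduces to T_s = T_e·[2/(2−ε)]^¼ = 470.0 K.
The atmosphere warms the surface by 58.95 K.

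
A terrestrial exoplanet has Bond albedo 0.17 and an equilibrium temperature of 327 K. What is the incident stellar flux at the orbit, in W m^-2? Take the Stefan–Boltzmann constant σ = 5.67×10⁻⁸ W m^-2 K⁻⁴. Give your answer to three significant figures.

3120 W m^-2

From S(1−α)/4 = σT⁴: S = 4σT⁴/(1−α).
The emitted flux is σT⁴ = 648.3 W m^-2.
S = 4·648.3/0.83 = 3124 W m^-2.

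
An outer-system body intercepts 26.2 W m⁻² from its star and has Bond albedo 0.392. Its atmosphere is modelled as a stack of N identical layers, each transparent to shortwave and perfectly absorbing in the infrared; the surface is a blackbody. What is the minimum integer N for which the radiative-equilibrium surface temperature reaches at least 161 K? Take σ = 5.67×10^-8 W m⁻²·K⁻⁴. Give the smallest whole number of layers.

9

OLR = S(1−α)/4 = 3.982 W m⁻²; the top layer radiates at T_e = 91.55 K.
Need (N+1)T_e⁴ ≥ T_s⁴, i.e. N+1 ≥ (161/91.55)⁴ = 9.566.
The minimum whole number is N = 9.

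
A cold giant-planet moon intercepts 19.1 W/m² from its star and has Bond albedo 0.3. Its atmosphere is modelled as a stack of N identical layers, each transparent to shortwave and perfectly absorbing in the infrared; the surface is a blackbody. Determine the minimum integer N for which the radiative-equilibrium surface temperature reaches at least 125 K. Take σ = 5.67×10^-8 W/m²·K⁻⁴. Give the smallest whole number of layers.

The effective emission temperature is T_e = [S(1−α)/(4σ)]^¼ = 87.62 K.
T_s = (N+1)^(1/4)·T_e ≥ 125 K requires N+1 ≥ (T_s/T_e)⁴ = (125/87.62)⁴ = 4.141.
So N ≥ 3.141; the smallest integer is N = 4.

4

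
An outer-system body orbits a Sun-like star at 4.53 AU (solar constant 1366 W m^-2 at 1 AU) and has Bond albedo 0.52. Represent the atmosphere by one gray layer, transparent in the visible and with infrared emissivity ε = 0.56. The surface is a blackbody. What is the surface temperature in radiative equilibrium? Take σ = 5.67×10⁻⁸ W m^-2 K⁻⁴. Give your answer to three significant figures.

118 kelvin

By the inverse-square law, S = 1366/4.53² = 66.57 W m^-2.
The planet radiates to space at T_e = [S(1−α)/(4σ)]^(1/4) = 108.9 K.
Surface balance with a leaky layer gives σT_s⁴ = σT_e⁴·2/(2−ε), so T_s = T_e·[2/(2−0.56)]^(1/4) = 118.3 K.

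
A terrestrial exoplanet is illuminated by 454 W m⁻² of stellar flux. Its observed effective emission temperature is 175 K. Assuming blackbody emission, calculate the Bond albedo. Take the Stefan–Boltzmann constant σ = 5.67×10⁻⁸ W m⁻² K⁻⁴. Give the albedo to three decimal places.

0.531

Energy balance: S(1−α)/4 = σT⁴, so 1−α = 4σT⁴/S.
4σT⁴ = 4·5.67×10⁻⁸·(175)⁴ = 212.7 W m⁻².
Hence α = 1 − 212.7/454.0 = 0.5315.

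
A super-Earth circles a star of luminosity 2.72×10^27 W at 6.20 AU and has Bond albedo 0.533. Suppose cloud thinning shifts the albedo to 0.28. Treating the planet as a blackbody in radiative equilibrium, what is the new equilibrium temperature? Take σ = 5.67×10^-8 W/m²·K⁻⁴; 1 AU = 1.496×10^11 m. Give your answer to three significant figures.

168 K

d = 6.20 × 1.496×10^11 m = 9.275×10^11 m.
S = L/(4πd²) = 251.6 W/m².
New equilibrium: T₂ = [(1−0.28)·251.6/(4σ)]^(1/4) = 168.1 K.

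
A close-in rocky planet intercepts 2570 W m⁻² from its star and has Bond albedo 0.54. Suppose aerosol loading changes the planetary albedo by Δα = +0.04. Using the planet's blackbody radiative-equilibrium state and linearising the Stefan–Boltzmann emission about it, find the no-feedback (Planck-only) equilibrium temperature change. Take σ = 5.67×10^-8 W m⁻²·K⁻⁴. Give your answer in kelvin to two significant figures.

Reference equilibrium: T_e = [S(1−α)/(4σ)]^(1/4) = 268.7 K.
ΔF = −(S/4)Δα = −(2570/4)×(+0.04) = -25.70 W m⁻².
The Planck feedback parameter is 4σT_e³ = 4.400 W m⁻²/K.
ΔT₀ = ΔF/λ_P = -25.70/4.400 = -5.84 K.

-5.8 K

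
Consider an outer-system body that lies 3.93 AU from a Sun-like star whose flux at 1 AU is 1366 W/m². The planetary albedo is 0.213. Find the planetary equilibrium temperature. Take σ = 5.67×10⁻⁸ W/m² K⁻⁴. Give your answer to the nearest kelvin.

Irradiance scales as 1/d², so S = 1366 W/m² × (1/3.93)² = 88.44 W/m².
Absorbed flux (global mean): S(1−α)/4 = 88.44·0.787/4 = 17.40 W/m².
Set σT⁴ = 17.40 → T = (17.40/σ)^(1/4) = 132.4 K.

132 K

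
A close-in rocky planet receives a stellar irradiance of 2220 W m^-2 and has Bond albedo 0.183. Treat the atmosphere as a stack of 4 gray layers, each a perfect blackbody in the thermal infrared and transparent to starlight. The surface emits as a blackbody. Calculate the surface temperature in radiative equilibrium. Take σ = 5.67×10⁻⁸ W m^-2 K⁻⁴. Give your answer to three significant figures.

The effective emission temperature is T_e = [S(1−α)/(4σ)]^¼ = 299.0 K.
Layer-by-layer balance gives σT_s⁴ = (N+1)σT_e⁴, so T_s = 5^¼·299.0 = 447.2 K.

447 K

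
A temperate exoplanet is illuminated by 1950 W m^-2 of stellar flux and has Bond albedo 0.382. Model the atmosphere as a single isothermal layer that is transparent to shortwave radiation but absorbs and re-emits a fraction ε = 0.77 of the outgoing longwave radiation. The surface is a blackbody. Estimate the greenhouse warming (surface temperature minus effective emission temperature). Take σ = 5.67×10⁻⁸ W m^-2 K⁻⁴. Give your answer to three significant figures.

34.9 K

At the top of the atmosphere, σT_e⁴ = S(1−α)/4 = 301.3 W m^-2, giving T_e = 270.0 K.
The surface balance (absorbed SW + ε·downward IR = σT_s⁴) with T_a⁴ = T_s⁴/2 reduces to T_s = T_e·[2/(2−ε)]^¼ = 304.9 K.
Greenhouse warming: T_s − T_e = 34.89 K.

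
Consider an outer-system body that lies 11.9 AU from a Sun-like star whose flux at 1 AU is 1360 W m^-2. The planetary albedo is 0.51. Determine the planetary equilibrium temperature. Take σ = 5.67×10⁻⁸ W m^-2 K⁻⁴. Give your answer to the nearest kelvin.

Irradiance scales as 1/d², so S = 1360 W m^-2 × (1/11.9)² = 9.604 W m^-2.
Averaging over the sphere, the absorbed flux is S(1−α)/4 = 1.176 W m^-2.
Balancing against σT⁴: T = (1.176/5.67×10⁻⁸)^(1/4) = 67.49 K.

67 K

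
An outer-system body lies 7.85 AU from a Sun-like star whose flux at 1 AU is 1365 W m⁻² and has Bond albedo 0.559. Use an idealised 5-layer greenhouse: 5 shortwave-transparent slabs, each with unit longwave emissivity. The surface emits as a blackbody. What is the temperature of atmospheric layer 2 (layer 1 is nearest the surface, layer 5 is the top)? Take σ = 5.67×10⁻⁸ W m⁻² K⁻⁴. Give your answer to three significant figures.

Flux at the orbit: S = 1365/(7.85)² = 22.15 W m⁻².
Top-of-atmosphere balance: σT_e⁴ = S(1−α)/4 = 2.442 W m⁻² → T_e = 81.01 K.
In the N-layer model, layer k (counted from the surface) has T_k = (N+1−k)^(1/4)·T_e.
With k = 2: T_2 = (5+1−2)^¼·81.01 K = 114.6 K.

115 K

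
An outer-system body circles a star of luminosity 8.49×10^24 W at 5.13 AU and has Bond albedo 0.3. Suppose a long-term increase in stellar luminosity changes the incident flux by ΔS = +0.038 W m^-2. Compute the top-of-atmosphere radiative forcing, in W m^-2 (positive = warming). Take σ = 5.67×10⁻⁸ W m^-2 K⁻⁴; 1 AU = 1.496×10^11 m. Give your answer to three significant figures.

0.00665 W m^-2

Orbital distance: d = 5.13 AU = 7.674×10^11 m.
Spreading L over a sphere of radius d: S = 8.49×10^24/(4π·7.67×10^11²) = 1.147 W m^-2.
TOA radiative forcing: ΔF = (1−α)ΔS/4 = 0.7·(+0.038)/4 = 0.006650 W m^-2.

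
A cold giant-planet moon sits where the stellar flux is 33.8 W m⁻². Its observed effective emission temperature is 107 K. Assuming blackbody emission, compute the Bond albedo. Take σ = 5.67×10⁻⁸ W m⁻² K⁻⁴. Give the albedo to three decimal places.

Energy balance: S(1−α)/4 = σT⁴, so 1−α = 4σT⁴/S.
σT⁴ = 7.432 W m⁻², so 4σT⁴ = 29.73 W m⁻².
1−α = 29.73/33.80 = 0.8796, so α = 0.1204.

0.120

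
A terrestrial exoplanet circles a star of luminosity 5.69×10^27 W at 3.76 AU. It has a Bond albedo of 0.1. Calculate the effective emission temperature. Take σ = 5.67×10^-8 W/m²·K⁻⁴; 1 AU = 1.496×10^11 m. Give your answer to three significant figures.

Orbital distance: d = 3.76 AU = 5.625×10^11 m.
Flux at the orbit: S = L/(4πd²) = 5.69×10^27/(4π·(5.62×10^11)²) = 1431 W/m².
Averaging over the sphere, the absorbed flux is S(1−α)/4 = 322.0 W/m².
In equilibrium σT⁴ equals this, so T = 274.5 K.

275 K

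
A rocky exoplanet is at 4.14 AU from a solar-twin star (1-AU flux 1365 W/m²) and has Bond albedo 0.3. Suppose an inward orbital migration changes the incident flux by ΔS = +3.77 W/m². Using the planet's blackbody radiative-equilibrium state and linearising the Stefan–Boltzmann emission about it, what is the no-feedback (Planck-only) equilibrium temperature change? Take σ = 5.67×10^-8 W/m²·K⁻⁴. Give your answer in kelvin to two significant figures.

Flux at the orbit: S = 1365/(4.14)² = 79.64 W/m².
Unperturbed T_e = [79.64·(1−0.3)/(4σ)]^¼ = 125.2 K.
TOA radiative forcing: ΔF = (1−α)ΔS/4 = 0.7·(+3.77)/4 = 0.6597 W/m².
The Planck feedback parameter is 4σT_e³ = 0.4452 W/m²/K.
ΔT₀ = ΔF/λ_P = 0.6597/0.4452 = 1.48 K.

1.5 K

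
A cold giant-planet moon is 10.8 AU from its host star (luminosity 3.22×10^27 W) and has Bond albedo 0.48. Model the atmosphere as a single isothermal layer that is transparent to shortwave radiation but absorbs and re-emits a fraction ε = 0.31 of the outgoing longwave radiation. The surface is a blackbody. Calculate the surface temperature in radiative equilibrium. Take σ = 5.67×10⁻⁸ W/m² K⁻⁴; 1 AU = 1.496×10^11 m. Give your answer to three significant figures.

d = 10.8 × 1.496×10^11 m = 1.616×10^12 m.
S = L/(4πd²) = 98.16 W/m².
The planet radiates to space at T_e = [S(1−α)/(4σ)]^(1/4) = 122.5 K.
For a single slab of emissivity ε, T_s⁴ = 2T_e⁴/(2−ε); thus T_s = 122.5·(1.183)^(1/4) = 127.7 K.

128 kelvin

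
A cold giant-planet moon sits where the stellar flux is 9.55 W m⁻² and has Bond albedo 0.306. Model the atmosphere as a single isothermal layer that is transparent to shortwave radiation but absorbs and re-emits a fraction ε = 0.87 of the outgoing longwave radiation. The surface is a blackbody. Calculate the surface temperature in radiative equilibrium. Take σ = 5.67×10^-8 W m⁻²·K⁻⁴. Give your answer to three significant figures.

The planet radiates to space at T_e = [S(1−α)/(4σ)]^(1/4) = 73.52 K.
The surface balance (absorbed SW + ε·downward IR = σT_s⁴) with T_a⁴ = T_s⁴/2 reduces to T_s = T_e·[2/(2−ε)]^¼ = 84.80 K.

84.8 K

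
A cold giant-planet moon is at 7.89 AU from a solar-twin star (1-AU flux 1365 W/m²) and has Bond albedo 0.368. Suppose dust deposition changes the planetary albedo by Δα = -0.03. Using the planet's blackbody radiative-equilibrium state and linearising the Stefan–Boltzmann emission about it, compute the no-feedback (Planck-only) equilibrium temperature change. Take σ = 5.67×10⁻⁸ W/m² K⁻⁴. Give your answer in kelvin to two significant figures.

Irradiance scales as 1/d², so S = 1365 W/m² × (1/7.89)² = 21.93 W/m².
Reference equilibrium: T_e = [S(1−α)/(4σ)]^(1/4) = 88.41 K.
TOA radiative forcing: ΔF = −S·Δα/4 = −21.93·(-0.03)/4 = 0.1645 W/m².
The Planck feedback parameter is 4σT_e³ = 0.1567 W/m²/K.
ΔT₀ = ΔF/λ_P = 0.1645/0.1567 = 1.05 K.

1.0 K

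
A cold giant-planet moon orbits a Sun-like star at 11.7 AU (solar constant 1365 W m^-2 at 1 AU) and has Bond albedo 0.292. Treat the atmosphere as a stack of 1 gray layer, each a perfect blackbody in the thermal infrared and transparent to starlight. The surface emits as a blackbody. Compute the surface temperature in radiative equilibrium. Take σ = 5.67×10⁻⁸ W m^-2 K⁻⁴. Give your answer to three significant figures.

88.8 K

Irradiance scales as 1/d², so S = 1365 W m^-2 × (1/11.7)² = 9.972 W m^-2.
Top-of-atmosphere balance: σT_e⁴ = S(1−α)/4 = 1.765 W m^-2 → T_e = 74.69 K.
For an N-layer opaque stack, T_s⁴ = (N+1)T_e⁴, hence T_s = (2)^(1/4)×74.69 K = 88.83 K.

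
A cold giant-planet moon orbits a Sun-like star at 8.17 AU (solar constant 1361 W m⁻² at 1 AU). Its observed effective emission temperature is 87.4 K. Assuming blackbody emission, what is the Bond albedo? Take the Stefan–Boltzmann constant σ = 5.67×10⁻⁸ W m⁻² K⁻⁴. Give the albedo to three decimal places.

0.351

Flux at the orbit: S = 1361/(8.17)² = 20.39 W m⁻².
Energy balance: S(1−α)/4 = σT⁴, so 1−α = 4σT⁴/S.
σT⁴ = 3.308 W m⁻², so 4σT⁴ = 13.23 W m⁻².
1−α = 13.23/20.39 = 0.6490, so α = 0.3510.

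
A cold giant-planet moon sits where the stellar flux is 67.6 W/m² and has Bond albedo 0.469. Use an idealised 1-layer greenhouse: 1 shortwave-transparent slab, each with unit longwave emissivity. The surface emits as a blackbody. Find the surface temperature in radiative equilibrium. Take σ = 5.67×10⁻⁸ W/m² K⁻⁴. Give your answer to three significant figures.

Top-of-atmosphere balance: σT_e⁴ = S(1−α)/4 = 8.974 W/m² → T_e = 112.2 K.
With N = 1 opaque layers, T_s = (N+1)^(1/4)·T_e = 2^(1/4)·112.2 = 133.4 K.

133 kelvin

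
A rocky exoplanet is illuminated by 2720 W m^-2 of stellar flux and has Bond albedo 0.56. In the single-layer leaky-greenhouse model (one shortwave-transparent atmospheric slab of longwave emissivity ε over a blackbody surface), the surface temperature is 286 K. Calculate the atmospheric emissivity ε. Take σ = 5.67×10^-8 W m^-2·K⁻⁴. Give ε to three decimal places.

0.423

TOA balance gives T_e = 269.5 K.
T_s⁴ = T_e⁴·2/(2−ε) → ε = 2 − 2(T_e/T_s)⁴ = 2 − 2·(269.5/286)⁴ = 0.4226.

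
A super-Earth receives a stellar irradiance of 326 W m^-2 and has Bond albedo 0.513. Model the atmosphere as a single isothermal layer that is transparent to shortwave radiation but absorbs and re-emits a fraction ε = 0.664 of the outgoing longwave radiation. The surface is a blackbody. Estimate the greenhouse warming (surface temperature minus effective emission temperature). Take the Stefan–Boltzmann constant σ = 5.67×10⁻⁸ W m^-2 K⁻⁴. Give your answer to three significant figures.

At the top of the atmosphere, σT_e⁴ = S(1−α)/4 = 39.69 W m^-2, giving T_e = 162.7 K.
Surface balance with a leaky layer gives σT_s⁴ = σT_e⁴·2/(2−ε), so T_s = T_e·[2/(2−0.664)]^(1/4) = 179.9 K.
T_s − T_e = 179.9 − 162.7 = 17.26 K.

17.3 K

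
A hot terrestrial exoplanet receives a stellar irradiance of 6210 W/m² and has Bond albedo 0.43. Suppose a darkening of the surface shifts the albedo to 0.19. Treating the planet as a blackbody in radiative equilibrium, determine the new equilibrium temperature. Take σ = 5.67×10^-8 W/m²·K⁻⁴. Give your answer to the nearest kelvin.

386 K

New equilibrium: T₂ = [(1−0.19)·6210/(4σ)]^(1/4) = 385.9 K.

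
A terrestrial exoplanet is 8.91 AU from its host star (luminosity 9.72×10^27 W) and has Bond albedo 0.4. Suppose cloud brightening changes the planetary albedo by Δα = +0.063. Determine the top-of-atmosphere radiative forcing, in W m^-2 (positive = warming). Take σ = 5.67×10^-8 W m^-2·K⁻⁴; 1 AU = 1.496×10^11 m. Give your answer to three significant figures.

Orbital distance: d = 8.91 AU = 1.333×10^12 m.
Flux at the orbit: S = L/(4πd²) = 9.72×10^27/(4π·(1.33×10^12)²) = 435.3 W m^-2.
TOA radiative forcing: ΔF = −S·Δα/4 = −435.3·(+0.063)/4 = -6.857 W m^-2.

-6.86 W m^-2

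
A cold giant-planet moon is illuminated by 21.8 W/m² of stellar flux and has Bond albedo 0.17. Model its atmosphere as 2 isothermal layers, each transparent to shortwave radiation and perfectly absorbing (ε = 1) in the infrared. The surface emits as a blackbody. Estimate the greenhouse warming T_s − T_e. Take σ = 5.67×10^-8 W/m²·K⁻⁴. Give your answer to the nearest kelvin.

30 K

OLR = S(1−α)/4 = 4.524 W/m²; the top layer radiates at T_e = 94.51 K.
T_s = (N+1)^(1/4)·T_e = 124.4 K.
Warming: T_s − T_e = 29.87 K.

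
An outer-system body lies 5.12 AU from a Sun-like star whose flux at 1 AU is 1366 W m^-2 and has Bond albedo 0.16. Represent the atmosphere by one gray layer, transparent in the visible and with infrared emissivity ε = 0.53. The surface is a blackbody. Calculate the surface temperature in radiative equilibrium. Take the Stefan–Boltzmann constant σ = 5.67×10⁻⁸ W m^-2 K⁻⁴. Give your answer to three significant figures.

Irradiance scales as 1/d², so S = 1366 W m^-2 × (1/5.12)² = 52.11 W m^-2.
The planet radiates to space at T_e = [S(1−α)/(4σ)]^(1/4) = 117.9 K.
The surface balance (absorbed SW + ε·downward IR = σT_s⁴) with T_a⁴ = T_s⁴/2 reduces to T_s = T_e·[2/(2−ε)]^¼ = 127.3 K.

127 K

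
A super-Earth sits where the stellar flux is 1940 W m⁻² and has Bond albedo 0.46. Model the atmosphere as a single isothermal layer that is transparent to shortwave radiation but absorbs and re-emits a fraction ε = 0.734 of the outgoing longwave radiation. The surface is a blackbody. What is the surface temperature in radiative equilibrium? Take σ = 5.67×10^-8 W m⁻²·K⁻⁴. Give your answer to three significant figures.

Effective emission temperature (TOA balance): σT_e⁴ = S(1−α)/4 = 261.9 W m⁻² → T_e = 260.7 K.
For a single slab of emissivity ε, T_s⁴ = 2T_e⁴/(2−ε); thus T_s = 260.7·(1.58)^(1/4) = 292.3 K.

292 kelvin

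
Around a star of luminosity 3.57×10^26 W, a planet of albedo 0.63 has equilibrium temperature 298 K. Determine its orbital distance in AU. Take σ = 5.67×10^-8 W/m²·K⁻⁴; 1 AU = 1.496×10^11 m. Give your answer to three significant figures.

The flux needed for this T is 4σT⁴/(1−0.63) = 4834 W/m².
From L = 4πd²S, d = √(3.57×10^26/(4π·4834)) = 7.666×10^10 m = 0.5124 AU.

0.512 AU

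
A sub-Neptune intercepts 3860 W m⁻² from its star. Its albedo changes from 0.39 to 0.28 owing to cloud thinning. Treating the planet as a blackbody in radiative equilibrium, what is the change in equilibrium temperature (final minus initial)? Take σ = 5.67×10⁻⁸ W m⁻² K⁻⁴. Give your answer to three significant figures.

Before: T₁ = [3860·0.61/(4σ)]^(1/4) = 319.2 K.
After:  T₂ = [3860·0.72/(4σ)]^(1/4) = 332.7 K.
Change: 332.7 − 319.2 = 13.51 K.

13.5 kelvin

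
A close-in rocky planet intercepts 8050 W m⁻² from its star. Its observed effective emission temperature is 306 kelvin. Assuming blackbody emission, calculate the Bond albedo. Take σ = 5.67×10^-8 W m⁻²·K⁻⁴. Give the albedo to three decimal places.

From σT⁴ = S(1−α)/4 we invert for α: 1−α = 4σT⁴/S.
4σT⁴ = 4·5.67×10⁻⁸·(306)⁴ = 1989 W m⁻².
1−α = 1989/8050 = 0.2470, so α = 0.7530.

0.753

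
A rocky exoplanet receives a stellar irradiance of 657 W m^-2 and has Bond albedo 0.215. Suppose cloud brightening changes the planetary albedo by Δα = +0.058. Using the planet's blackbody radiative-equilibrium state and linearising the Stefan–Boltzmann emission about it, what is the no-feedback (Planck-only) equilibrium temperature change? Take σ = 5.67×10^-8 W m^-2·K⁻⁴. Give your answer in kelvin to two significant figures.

Unperturbed T_e = [657.0·(1−0.215)/(4σ)]^¼ = 218.4 K.
ΔF = −(S/4)Δα = −(657.0/4)×(+0.058) = -9.527 W m^-2.
Planck response: λ_P = 4σT_e³ = 4·5.67×10⁻⁸·(218.4)³ = 2.362 W m^-2/K.
Hence the no-feedback warming is ΔF/(4σT_e³) = -4.03 K.

-4.0 K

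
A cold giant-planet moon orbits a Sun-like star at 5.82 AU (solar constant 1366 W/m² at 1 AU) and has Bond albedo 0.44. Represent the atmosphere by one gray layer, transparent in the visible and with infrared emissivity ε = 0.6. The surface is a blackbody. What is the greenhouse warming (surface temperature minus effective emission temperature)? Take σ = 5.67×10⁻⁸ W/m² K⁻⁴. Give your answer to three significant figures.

By the inverse-square law, S = 1366/5.82² = 40.33 W/m².
At the top of the atmosphere, σT_e⁴ = S(1−α)/4 = 5.646 W/m², giving T_e = 99.89 K.
Surface balance with a leaky layer gives σT_s⁴ = σT_e⁴·2/(2−ε), so T_s = T_e·[2/(2−0.6)]^(1/4) = 109.2 K.
The atmosphere warms the surface by 9.317 K.

9.32 K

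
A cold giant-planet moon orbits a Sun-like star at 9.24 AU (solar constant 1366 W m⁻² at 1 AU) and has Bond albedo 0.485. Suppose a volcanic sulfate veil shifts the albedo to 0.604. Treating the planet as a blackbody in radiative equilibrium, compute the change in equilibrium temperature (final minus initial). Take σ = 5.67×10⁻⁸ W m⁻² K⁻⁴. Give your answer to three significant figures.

By the inverse-square law, S = 1366/9.24² = 16.00 W m⁻².
With α = 0.485, T₁ = 77.64 K.
With α = 0.604, T₂ = 72.70 K.
ΔT = T₂ − T₁ = -4.936 K.

-4.94 K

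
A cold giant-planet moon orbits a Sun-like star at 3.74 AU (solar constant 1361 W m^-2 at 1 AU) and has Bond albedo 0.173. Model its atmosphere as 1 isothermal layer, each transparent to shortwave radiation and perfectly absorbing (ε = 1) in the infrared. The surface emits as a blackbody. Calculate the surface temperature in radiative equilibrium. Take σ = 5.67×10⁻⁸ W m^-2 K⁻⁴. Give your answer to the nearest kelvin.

By the inverse-square law, S = 1361/3.74² = 97.30 W m^-2.
OLR = S(1−α)/4 = 20.12 W m^-2; the top layer radiates at T_e = 137.2 K.
Layer-by-layer balance gives σT_s⁴ = (N+1)σT_e⁴, so T_s = 2^¼·137.2 = 163.2 K.

163 kelvin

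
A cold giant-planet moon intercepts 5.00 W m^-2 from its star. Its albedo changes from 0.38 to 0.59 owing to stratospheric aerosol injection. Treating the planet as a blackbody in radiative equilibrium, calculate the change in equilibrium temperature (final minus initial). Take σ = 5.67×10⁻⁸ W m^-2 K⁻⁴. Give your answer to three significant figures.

Before: T₁ = [5.000·0.62/(4σ)]^(1/4) = 60.80 K.
Final:   T₂ = [S(1−0.59)/(4σ)]^(1/4) = 54.83 K.
Change: 54.83 − 60.80 = -5.972 K.

-5.97 K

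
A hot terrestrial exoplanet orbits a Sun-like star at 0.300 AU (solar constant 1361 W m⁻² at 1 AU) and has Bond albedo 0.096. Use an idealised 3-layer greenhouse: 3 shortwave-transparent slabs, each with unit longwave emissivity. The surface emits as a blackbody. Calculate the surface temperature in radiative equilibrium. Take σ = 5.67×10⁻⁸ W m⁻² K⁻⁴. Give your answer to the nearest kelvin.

Irradiance scales as 1/d², so S = 1361 W m⁻² × (1/0.300)² = 15120 W m⁻².
Top-of-atmosphere balance: σT_e⁴ = S(1−α)/4 = 3418 W m⁻² → T_e = 495.5 K.
For an N-layer opaque stack, T_s⁴ = (N+1)T_e⁴, hence T_s = (4)^(1/4)×495.5 K = 700.7 K.

701 K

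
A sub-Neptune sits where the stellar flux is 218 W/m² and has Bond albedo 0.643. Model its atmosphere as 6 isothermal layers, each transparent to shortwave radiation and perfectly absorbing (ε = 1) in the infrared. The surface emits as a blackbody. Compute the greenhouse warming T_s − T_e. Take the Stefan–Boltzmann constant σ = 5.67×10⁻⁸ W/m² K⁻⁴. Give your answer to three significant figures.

Top-of-atmosphere balance: σT_e⁴ = S(1−α)/4 = 19.46 W/m² → T_e = 136.1 K.
Surface: T_s = (7)^¼·T_e = 221.4 K.
Warming: T_s − T_e = 85.28 K.

85.3 K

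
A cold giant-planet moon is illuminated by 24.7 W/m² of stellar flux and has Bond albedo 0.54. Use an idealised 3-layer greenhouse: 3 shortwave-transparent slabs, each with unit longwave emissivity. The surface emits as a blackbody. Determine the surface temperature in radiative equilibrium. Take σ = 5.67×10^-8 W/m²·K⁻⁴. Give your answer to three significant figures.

119 K

The effective emission temperature is T_e = [S(1−α)/(4σ)]^¼ = 84.13 K.
With N = 3 opaque layers, T_s = (N+1)^(1/4)·T_e = 4^(1/4)·84.13 = 119.0 K.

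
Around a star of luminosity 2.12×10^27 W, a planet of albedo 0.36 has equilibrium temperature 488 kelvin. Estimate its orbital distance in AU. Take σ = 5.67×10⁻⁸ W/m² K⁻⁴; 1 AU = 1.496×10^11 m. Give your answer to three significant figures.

Energy balance gives S = 4σT⁴/(1−α) = 20100 W/m².
From L = 4πd²S, d = √(2.12×10^27/(4π·20100)) = 9.162×10^10 m = 0.6124 AU.

0.612 AU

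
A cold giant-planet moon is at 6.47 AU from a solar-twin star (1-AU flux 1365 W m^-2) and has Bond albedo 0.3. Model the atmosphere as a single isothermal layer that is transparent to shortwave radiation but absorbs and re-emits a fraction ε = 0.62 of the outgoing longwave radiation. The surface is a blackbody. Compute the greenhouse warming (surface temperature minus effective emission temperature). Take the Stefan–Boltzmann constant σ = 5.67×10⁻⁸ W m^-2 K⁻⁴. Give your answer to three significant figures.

By the inverse-square law, S = 1365/6.47² = 32.61 W m^-2.
The planet radiates to space at T_e = [S(1−α)/(4σ)]^(1/4) = 100.2 K.
The surface balance (absorbed SW + ε·downward IR = σT_s⁴) with T_a⁴ = T_s⁴/2 reduces to T_s = T_e·[2/(2−ε)]^¼ = 109.9 K.
Greenhouse warming: T_s − T_e = 9.736 K.

9.74 K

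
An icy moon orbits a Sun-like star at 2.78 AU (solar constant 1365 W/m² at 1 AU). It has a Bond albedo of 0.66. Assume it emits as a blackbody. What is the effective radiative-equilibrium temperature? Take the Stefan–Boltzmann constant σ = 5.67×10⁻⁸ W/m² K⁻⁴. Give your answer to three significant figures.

128 K

Irradiance scales as 1/d², so S = 1365 W/m² × (1/2.78)² = 176.6 W/m².
Averaging over the sphere, the absorbed flux is S(1−α)/4 = 15.01 W/m².
Set σT⁴ = 15.01 → T = (15.01/σ)^(1/4) = 127.6 K.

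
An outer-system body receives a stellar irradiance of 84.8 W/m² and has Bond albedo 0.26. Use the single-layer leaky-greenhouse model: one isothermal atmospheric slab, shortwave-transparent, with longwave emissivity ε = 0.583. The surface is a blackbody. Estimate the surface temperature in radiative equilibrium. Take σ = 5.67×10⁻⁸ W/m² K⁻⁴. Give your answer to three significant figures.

The planet radiates to space at T_e = [S(1−α)/(4σ)]^(1/4) = 129.0 K.
The surface balance (absorbed SW + ε·downward IR = σT_s⁴) with T_a⁴ = T_s⁴/2 reduces to T_s = T_e·[2/(2−ε)]^¼ = 140.6 K.

141 K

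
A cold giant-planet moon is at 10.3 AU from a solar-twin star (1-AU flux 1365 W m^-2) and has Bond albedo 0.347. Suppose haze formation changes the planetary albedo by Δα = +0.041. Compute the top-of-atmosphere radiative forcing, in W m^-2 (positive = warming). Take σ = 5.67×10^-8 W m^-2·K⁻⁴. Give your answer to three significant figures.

-0.132 W m^-2

Flux at the orbit: S = 1365/(10.3)² = 12.87 W m^-2.
ΔF = −(S/4)Δα = −(12.87/4)×(+0.041) = -0.1319 W m^-2.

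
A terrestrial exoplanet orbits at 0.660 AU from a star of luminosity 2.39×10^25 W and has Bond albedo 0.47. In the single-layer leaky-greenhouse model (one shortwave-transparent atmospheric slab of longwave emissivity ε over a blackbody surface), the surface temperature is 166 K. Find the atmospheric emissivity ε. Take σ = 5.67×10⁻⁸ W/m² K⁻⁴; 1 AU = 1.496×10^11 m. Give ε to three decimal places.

0.799

Orbital distance: d = 0.660 AU = 9.874×10^10 m.
Spreading L over a sphere of radius d: S = 2.39×10^25/(4π·9.87×10^10²) = 195.1 W/m².
Effective temperature: T_e = [S(1−α)/(4σ)]^(1/4) = 146.1 K.
T_s⁴ = T_e⁴·2/(2−ε) → ε = 2 − 2(T_e/T_s)⁴ = 2 − 2·(146.1/166)⁴ = 0.7992.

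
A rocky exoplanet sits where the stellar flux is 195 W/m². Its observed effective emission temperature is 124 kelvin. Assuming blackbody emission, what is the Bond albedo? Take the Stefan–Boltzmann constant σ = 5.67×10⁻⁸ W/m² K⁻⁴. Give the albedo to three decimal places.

Rearranging the radiative balance, α = 1 − 4σT⁴/S.
σT⁴ = 13.41 W/m², so 4σT⁴ = 53.62 W/m².
1−α = 53.62/195.0 = 0.2750, so α = 0.7250.

0.725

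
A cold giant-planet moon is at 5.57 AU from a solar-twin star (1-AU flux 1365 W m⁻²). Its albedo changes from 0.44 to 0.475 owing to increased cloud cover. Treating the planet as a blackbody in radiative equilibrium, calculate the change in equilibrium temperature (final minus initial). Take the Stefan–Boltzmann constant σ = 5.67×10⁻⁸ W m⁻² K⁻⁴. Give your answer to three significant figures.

Flux at the orbit: S = 1365/(5.57)² = 44.00 W m⁻².
With α = 0.44, T₁ = 102.1 K.
With α = 0.475, T₂ = 100.5 K.
Change: 100.5 − 102.1 = -1.634 K.

-1.63 K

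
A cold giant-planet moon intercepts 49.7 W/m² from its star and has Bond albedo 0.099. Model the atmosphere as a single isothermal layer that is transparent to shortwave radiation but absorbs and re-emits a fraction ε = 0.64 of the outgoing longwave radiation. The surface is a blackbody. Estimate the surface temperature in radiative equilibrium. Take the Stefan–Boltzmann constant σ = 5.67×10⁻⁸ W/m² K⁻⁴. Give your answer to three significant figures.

131 kelvin

Effective emission temperature (TOA balance): σT_e⁴ = S(1−α)/4 = 11.19 W/m² → T_e = 118.5 K.
The surface balance (absorbed SW + ε·downward IR = σT_s⁴) with T_a⁴ = T_s⁴/2 reduces to T_s = T_e·[2/(2−ε)]^¼ = 130.5 K.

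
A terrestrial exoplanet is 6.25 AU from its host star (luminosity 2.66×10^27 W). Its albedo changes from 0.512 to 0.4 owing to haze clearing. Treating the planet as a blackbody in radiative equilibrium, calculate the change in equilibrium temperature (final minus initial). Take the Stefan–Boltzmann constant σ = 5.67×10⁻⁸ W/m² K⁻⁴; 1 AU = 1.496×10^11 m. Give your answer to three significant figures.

8.01 K

Orbital distance: d = 6.25 AU = 9.350×10^11 m.
Spreading L over a sphere of radius d: S = 2.66×10^27/(4π·9.35×10^11²) = 242.1 W/m².
Initial: T₁ = [S(1−0.512)/(4σ)]^(1/4) = 151.1 K.
Final:   T₂ = [S(1−0.4)/(4σ)]^(1/4) = 159.1 K.
Change: 159.1 − 151.1 = 8.009 K.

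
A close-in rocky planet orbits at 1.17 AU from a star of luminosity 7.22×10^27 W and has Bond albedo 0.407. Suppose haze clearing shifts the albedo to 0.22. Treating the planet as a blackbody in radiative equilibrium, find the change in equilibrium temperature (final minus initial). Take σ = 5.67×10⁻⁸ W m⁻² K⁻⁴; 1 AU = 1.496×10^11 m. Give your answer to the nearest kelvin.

Orbital distance: d = 1.17 AU = 1.750×10^11 m.
Spreading L over a sphere of radius d: S = 7.22×10^27/(4π·1.75×10^11²) = 18750 W m⁻².
Before: T₁ = [18750·0.593/(4σ)]^(1/4) = 470.6 K.
Final:   T₂ = [S(1−0.22)/(4σ)]^(1/4) = 503.9 K.
Change: 503.9 − 470.6 = 33.38 K.

33 kelvin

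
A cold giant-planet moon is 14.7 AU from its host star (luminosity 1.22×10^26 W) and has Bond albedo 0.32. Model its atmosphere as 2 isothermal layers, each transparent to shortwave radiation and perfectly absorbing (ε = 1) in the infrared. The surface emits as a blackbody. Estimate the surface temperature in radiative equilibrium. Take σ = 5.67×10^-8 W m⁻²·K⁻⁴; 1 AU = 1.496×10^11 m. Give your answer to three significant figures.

d = 14.7 × 1.496×10^11 m = 2.199×10^12 m.
S = L/(4πd²) = 2.007 W m⁻².
The effective emission temperature is T_e = [S(1−α)/(4σ)]^¼ = 49.53 K.
Layer-by-layer balance gives σT_s⁴ = (N+1)σT_e⁴, so T_s = 3^¼·49.53 = 65.19 K.

65.2 K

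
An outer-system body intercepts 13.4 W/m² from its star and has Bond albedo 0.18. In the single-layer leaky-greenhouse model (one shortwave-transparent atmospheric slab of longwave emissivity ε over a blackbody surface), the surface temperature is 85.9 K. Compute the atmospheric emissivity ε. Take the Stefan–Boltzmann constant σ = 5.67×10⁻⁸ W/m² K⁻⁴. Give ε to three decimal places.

TOA balance gives T_e = 83.43 K.
Inverting T_s⁴ = 2T_e⁴/(2−ε): (T_e/T_s)⁴ = 0.8898, so ε = 2(1 − 0.8898) = 0.2204.

0.220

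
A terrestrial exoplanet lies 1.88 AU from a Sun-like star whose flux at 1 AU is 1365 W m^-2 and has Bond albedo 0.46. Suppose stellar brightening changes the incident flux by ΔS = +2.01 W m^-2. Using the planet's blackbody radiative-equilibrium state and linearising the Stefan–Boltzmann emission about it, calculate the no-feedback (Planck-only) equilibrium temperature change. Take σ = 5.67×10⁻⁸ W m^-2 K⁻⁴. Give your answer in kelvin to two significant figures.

0.23 K

By the inverse-square law, S = 1365/1.88² = 386.2 W m^-2.
The baseline emission temperature is T_e = 174.1 K.
TOA radiative forcing: ΔF = (1−α)ΔS/4 = 0.54·(+2.01)/4 = 0.2713 W m^-2.
Linearising σT⁴ gives d(σT⁴)/dT = 4σT_e³ = 1.198 W m^-2 per K.
So ΔT₀ = 0.2713/1.198 = 0.227 K.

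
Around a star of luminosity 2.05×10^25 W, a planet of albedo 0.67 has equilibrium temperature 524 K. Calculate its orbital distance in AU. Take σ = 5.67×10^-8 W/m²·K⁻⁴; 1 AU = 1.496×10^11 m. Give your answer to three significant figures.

0.0375 AU

Energy balance gives S = 4σT⁴/(1−α) = 51810 W/m².
From L = 4πd²S, d = √(2.05×10^25/(4π·51810)) = 5.611×10^9 m = 0.03751 AU.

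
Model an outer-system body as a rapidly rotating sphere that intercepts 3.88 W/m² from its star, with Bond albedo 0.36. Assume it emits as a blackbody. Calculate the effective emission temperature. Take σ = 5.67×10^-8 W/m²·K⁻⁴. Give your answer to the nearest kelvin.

58 kelvin

The planet absorbs (1−α)S over its disc πR² and re-emits over 4πR², so the mean absorbed flux is (1−0.36)·3.880/4 = 0.6208 W/m².
In equilibrium σT⁴ equals this, so T = 57.52 K.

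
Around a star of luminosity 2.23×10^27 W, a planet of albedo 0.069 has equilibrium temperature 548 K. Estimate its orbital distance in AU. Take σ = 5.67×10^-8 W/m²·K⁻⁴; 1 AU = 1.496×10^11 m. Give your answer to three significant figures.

The flux needed for this T is 4σT⁴/(1−0.069) = 21970 W/m².
S = L/(4πd²) → d = √(L/4πS) = √(2.23×10^27/(4π·21970)) = 8.988×10^10 m = 0.6008 AU.

0.601 AU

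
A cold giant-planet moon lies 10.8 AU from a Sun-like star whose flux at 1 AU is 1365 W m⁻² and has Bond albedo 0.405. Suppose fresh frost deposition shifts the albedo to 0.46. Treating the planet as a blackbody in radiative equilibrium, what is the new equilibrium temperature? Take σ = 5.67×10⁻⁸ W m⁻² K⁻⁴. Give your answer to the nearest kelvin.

73 K

Flux at the orbit: S = 1365/(10.8)² = 11.70 W m⁻².
T₂ = [S(1−α₂)/(4σ)]^(1/4) = [11.70·0.54/(4σ)]^(1/4) = 72.65 K.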